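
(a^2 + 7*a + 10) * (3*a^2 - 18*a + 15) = 3*a^4 + 3*a^3 - 81*a^2 - 75*a + 150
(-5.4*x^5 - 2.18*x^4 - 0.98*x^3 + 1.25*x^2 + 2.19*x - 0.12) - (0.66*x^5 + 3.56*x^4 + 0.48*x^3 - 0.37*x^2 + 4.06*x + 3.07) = -6.06*x^5 - 5.74*x^4 - 1.46*x^3 + 1.62*x^2 - 1.87*x - 3.19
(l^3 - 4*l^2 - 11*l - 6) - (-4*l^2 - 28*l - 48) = l^3 + 17*l + 42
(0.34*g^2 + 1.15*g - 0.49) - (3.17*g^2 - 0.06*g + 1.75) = -2.83*g^2 + 1.21*g - 2.24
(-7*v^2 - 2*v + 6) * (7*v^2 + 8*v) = -49*v^4 - 70*v^3 + 26*v^2 + 48*v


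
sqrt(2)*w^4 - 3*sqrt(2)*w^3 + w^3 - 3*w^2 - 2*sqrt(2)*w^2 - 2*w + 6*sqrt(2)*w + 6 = (w - 3)*(w - sqrt(2))*(w + sqrt(2))*(sqrt(2)*w + 1)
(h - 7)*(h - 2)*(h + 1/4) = h^3 - 35*h^2/4 + 47*h/4 + 7/2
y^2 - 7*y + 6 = (y - 6)*(y - 1)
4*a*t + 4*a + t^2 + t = (4*a + t)*(t + 1)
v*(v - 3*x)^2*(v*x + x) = v^4*x - 6*v^3*x^2 + v^3*x + 9*v^2*x^3 - 6*v^2*x^2 + 9*v*x^3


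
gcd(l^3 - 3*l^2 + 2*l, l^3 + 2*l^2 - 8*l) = l^2 - 2*l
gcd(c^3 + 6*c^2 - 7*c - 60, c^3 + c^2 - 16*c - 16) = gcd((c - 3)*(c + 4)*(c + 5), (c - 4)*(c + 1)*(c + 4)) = c + 4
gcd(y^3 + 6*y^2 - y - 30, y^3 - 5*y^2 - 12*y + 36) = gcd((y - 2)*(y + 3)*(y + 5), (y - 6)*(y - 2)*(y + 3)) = y^2 + y - 6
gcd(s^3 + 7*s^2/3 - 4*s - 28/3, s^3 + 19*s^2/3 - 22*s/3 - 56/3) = s - 2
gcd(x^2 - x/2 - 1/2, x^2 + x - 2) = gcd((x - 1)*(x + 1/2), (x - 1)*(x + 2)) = x - 1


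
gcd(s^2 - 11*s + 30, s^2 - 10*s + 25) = s - 5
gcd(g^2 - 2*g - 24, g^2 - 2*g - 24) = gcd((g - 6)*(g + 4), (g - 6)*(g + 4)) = g^2 - 2*g - 24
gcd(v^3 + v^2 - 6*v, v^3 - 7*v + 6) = v^2 + v - 6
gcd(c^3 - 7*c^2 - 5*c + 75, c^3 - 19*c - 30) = c^2 - 2*c - 15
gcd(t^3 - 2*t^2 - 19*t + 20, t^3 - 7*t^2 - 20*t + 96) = t + 4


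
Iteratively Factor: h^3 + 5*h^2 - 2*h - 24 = (h + 3)*(h^2 + 2*h - 8) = (h + 3)*(h + 4)*(h - 2)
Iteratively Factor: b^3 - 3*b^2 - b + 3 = (b - 1)*(b^2 - 2*b - 3) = (b - 1)*(b + 1)*(b - 3)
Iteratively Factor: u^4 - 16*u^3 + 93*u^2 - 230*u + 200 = (u - 2)*(u^3 - 14*u^2 + 65*u - 100) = (u - 5)*(u - 2)*(u^2 - 9*u + 20) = (u - 5)^2*(u - 2)*(u - 4)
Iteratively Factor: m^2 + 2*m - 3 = (m - 1)*(m + 3)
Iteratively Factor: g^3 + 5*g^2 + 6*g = (g + 3)*(g^2 + 2*g) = (g + 2)*(g + 3)*(g)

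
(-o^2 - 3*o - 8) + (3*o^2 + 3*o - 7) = 2*o^2 - 15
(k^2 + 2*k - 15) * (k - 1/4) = k^3 + 7*k^2/4 - 31*k/2 + 15/4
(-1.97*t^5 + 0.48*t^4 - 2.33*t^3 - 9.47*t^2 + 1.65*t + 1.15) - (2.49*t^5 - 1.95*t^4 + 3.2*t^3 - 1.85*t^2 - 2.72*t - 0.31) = -4.46*t^5 + 2.43*t^4 - 5.53*t^3 - 7.62*t^2 + 4.37*t + 1.46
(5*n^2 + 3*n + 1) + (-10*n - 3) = 5*n^2 - 7*n - 2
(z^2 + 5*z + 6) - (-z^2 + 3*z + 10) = 2*z^2 + 2*z - 4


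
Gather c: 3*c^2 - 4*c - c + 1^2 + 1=3*c^2 - 5*c + 2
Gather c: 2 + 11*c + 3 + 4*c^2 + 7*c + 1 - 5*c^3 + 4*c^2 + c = -5*c^3 + 8*c^2 + 19*c + 6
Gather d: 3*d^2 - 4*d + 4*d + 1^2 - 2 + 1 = 3*d^2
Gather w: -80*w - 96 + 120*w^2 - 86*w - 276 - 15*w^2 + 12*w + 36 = 105*w^2 - 154*w - 336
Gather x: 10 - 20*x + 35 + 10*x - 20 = 25 - 10*x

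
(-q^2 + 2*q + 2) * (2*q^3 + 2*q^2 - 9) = -2*q^5 + 2*q^4 + 8*q^3 + 13*q^2 - 18*q - 18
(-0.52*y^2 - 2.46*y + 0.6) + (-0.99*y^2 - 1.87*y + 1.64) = -1.51*y^2 - 4.33*y + 2.24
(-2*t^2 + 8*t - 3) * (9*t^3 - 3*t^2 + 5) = -18*t^5 + 78*t^4 - 51*t^3 - t^2 + 40*t - 15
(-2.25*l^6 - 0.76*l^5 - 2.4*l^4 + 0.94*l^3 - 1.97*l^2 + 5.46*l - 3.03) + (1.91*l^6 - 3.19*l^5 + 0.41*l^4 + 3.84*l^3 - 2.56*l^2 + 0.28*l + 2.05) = -0.34*l^6 - 3.95*l^5 - 1.99*l^4 + 4.78*l^3 - 4.53*l^2 + 5.74*l - 0.98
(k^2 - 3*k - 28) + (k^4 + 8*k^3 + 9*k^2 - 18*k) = k^4 + 8*k^3 + 10*k^2 - 21*k - 28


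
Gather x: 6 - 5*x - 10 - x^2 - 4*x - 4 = -x^2 - 9*x - 8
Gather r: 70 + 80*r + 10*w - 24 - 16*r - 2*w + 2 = 64*r + 8*w + 48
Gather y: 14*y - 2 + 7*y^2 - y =7*y^2 + 13*y - 2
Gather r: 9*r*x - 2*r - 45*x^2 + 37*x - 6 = r*(9*x - 2) - 45*x^2 + 37*x - 6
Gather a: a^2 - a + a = a^2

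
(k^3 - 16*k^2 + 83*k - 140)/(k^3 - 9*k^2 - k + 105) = (k - 4)/(k + 3)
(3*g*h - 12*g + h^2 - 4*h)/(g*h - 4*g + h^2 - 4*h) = (3*g + h)/(g + h)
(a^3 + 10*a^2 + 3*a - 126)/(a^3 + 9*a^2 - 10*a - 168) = (a - 3)/(a - 4)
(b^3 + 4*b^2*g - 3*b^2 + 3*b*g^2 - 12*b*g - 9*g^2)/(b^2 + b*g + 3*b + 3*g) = (b^2 + 3*b*g - 3*b - 9*g)/(b + 3)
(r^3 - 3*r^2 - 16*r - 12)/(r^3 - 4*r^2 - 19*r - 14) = (r - 6)/(r - 7)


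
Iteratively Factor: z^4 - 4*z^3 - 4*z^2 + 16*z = (z - 4)*(z^3 - 4*z) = z*(z - 4)*(z^2 - 4) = z*(z - 4)*(z + 2)*(z - 2)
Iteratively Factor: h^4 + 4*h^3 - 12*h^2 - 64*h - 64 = (h + 4)*(h^3 - 12*h - 16) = (h + 2)*(h + 4)*(h^2 - 2*h - 8) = (h + 2)^2*(h + 4)*(h - 4)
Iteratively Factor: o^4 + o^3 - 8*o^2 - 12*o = (o + 2)*(o^3 - o^2 - 6*o) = (o + 2)^2*(o^2 - 3*o) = o*(o + 2)^2*(o - 3)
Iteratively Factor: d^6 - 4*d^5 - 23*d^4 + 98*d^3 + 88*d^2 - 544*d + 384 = (d - 4)*(d^5 - 23*d^3 + 6*d^2 + 112*d - 96) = (d - 4)*(d - 2)*(d^4 + 2*d^3 - 19*d^2 - 32*d + 48) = (d - 4)*(d - 2)*(d - 1)*(d^3 + 3*d^2 - 16*d - 48) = (d - 4)^2*(d - 2)*(d - 1)*(d^2 + 7*d + 12) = (d - 4)^2*(d - 2)*(d - 1)*(d + 4)*(d + 3)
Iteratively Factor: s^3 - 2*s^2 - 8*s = (s + 2)*(s^2 - 4*s) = s*(s + 2)*(s - 4)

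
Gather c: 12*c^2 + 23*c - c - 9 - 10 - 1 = 12*c^2 + 22*c - 20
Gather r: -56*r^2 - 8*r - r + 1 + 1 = -56*r^2 - 9*r + 2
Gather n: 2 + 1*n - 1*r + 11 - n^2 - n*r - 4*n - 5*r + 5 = -n^2 + n*(-r - 3) - 6*r + 18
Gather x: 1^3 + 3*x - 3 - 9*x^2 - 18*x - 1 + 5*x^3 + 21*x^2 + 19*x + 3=5*x^3 + 12*x^2 + 4*x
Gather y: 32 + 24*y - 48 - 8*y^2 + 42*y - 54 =-8*y^2 + 66*y - 70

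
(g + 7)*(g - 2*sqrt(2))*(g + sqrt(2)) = g^3 - sqrt(2)*g^2 + 7*g^2 - 7*sqrt(2)*g - 4*g - 28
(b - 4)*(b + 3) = b^2 - b - 12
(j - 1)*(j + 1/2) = j^2 - j/2 - 1/2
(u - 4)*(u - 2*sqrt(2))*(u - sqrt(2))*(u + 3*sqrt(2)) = u^4 - 4*u^3 - 14*u^2 + 12*sqrt(2)*u + 56*u - 48*sqrt(2)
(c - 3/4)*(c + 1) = c^2 + c/4 - 3/4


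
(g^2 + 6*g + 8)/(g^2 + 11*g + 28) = (g + 2)/(g + 7)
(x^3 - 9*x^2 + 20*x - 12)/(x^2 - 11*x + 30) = (x^2 - 3*x + 2)/(x - 5)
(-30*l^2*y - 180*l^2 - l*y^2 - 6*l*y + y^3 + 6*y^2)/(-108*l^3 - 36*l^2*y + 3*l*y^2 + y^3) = (5*l*y + 30*l + y^2 + 6*y)/(18*l^2 + 9*l*y + y^2)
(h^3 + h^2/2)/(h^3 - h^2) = (h + 1/2)/(h - 1)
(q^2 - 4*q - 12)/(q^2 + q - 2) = (q - 6)/(q - 1)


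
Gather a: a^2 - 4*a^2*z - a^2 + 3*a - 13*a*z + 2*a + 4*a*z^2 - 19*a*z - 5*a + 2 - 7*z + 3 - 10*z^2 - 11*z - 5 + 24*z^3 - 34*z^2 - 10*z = -4*a^2*z + a*(4*z^2 - 32*z) + 24*z^3 - 44*z^2 - 28*z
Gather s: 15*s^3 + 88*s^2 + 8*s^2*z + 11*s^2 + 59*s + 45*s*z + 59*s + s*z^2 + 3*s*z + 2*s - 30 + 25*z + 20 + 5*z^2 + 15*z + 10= 15*s^3 + s^2*(8*z + 99) + s*(z^2 + 48*z + 120) + 5*z^2 + 40*z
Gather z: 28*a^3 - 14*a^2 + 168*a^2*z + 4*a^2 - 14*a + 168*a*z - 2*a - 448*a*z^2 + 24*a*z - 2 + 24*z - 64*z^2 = 28*a^3 - 10*a^2 - 16*a + z^2*(-448*a - 64) + z*(168*a^2 + 192*a + 24) - 2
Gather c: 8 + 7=15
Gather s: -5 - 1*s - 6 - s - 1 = -2*s - 12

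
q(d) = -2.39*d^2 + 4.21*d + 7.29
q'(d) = 4.21 - 4.78*d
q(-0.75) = 2.79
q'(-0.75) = 7.80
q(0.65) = 9.02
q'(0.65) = 1.10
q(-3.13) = -29.30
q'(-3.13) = 19.17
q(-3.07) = -28.16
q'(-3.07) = 18.88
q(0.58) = 8.93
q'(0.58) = 1.44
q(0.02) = 7.37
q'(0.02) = 4.11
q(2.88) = -0.41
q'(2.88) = -9.56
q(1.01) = 9.10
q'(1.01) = -0.62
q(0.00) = 7.29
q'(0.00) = 4.21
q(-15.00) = -593.61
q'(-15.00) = 75.91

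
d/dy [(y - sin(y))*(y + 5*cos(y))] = -(y - sin(y))*(5*sin(y) - 1) - (y + 5*cos(y))*(cos(y) - 1)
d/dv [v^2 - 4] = 2*v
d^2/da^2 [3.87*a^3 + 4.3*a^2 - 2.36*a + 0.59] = 23.22*a + 8.6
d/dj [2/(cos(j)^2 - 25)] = 4*sin(j)*cos(j)/(cos(j)^2 - 25)^2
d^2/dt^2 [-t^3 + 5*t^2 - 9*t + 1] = 10 - 6*t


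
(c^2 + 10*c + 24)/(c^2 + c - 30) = (c + 4)/(c - 5)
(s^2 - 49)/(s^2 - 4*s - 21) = (s + 7)/(s + 3)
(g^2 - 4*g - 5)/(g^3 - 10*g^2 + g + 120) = (g + 1)/(g^2 - 5*g - 24)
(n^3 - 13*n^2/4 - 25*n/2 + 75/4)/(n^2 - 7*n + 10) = (4*n^2 + 7*n - 15)/(4*(n - 2))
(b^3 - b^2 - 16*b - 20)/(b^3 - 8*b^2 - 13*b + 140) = (b^2 + 4*b + 4)/(b^2 - 3*b - 28)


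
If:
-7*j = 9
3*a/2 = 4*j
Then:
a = -24/7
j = -9/7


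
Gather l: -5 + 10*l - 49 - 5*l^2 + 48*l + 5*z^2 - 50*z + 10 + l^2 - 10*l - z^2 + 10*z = -4*l^2 + 48*l + 4*z^2 - 40*z - 44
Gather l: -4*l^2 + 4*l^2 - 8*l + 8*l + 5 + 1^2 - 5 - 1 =0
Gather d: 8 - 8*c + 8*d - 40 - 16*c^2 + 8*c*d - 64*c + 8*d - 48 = -16*c^2 - 72*c + d*(8*c + 16) - 80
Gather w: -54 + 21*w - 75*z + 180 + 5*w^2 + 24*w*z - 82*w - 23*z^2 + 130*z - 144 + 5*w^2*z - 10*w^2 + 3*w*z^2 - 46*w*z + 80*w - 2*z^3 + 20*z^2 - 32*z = w^2*(5*z - 5) + w*(3*z^2 - 22*z + 19) - 2*z^3 - 3*z^2 + 23*z - 18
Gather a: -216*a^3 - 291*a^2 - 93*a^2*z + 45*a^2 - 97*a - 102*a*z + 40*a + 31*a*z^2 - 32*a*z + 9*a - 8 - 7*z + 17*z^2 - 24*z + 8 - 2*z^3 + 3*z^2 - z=-216*a^3 + a^2*(-93*z - 246) + a*(31*z^2 - 134*z - 48) - 2*z^3 + 20*z^2 - 32*z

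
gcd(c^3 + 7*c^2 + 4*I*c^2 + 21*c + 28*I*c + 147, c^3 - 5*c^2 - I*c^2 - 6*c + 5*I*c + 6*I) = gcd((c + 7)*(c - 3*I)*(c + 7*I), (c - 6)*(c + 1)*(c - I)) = 1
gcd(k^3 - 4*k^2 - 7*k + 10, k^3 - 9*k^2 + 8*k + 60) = k^2 - 3*k - 10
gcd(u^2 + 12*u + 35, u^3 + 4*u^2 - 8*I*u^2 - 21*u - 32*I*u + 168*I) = u + 7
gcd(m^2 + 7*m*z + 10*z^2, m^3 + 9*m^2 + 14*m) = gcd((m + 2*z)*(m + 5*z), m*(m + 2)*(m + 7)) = 1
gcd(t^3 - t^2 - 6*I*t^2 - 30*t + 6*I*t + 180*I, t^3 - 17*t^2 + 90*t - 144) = t - 6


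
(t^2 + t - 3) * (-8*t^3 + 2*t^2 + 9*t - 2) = -8*t^5 - 6*t^4 + 35*t^3 + t^2 - 29*t + 6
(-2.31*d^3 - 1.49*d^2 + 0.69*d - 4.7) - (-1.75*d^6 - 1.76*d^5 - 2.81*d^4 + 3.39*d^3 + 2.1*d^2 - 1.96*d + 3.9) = 1.75*d^6 + 1.76*d^5 + 2.81*d^4 - 5.7*d^3 - 3.59*d^2 + 2.65*d - 8.6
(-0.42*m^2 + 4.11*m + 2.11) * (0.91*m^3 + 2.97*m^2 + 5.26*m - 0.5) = -0.3822*m^5 + 2.4927*m^4 + 11.9176*m^3 + 28.0953*m^2 + 9.0436*m - 1.055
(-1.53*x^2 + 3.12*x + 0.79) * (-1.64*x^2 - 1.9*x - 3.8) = 2.5092*x^4 - 2.2098*x^3 - 1.4096*x^2 - 13.357*x - 3.002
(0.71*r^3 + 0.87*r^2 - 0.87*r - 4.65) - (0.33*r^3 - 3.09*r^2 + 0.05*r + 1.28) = 0.38*r^3 + 3.96*r^2 - 0.92*r - 5.93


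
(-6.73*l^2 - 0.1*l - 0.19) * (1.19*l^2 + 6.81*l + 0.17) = -8.0087*l^4 - 45.9503*l^3 - 2.0512*l^2 - 1.3109*l - 0.0323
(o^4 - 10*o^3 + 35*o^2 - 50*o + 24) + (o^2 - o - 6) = o^4 - 10*o^3 + 36*o^2 - 51*o + 18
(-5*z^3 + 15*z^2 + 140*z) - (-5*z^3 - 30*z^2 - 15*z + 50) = 45*z^2 + 155*z - 50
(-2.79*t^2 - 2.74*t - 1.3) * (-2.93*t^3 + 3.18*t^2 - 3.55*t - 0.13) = 8.1747*t^5 - 0.843999999999999*t^4 + 5.0003*t^3 + 5.9557*t^2 + 4.9712*t + 0.169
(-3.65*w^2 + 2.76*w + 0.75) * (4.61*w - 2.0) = -16.8265*w^3 + 20.0236*w^2 - 2.0625*w - 1.5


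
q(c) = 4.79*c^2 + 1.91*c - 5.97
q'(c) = 9.58*c + 1.91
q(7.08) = 247.66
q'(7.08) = 69.74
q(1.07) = 1.56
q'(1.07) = 12.16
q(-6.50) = 183.99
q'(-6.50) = -60.36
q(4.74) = 110.70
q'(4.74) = 47.32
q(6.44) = 204.99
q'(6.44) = 63.61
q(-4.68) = 90.00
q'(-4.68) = -42.92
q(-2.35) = 15.99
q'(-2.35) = -20.60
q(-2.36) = 16.20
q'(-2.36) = -20.70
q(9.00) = 399.21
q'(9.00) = 88.13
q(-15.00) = 1043.13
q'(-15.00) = -141.79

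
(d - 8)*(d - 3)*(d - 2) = d^3 - 13*d^2 + 46*d - 48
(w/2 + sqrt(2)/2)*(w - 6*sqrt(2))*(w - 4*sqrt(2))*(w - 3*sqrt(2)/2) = w^4/2 - 21*sqrt(2)*w^3/4 + 55*w^2/2 + 3*sqrt(2)*w - 72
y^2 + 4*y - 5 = (y - 1)*(y + 5)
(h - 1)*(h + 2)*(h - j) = h^3 - h^2*j + h^2 - h*j - 2*h + 2*j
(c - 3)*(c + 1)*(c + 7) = c^3 + 5*c^2 - 17*c - 21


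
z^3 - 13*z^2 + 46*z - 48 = (z - 8)*(z - 3)*(z - 2)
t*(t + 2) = t^2 + 2*t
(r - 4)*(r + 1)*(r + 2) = r^3 - r^2 - 10*r - 8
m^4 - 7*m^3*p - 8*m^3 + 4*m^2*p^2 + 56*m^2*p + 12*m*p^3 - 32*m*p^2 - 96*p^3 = (m - 8)*(m - 6*p)*(m - 2*p)*(m + p)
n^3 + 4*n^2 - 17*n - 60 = (n - 4)*(n + 3)*(n + 5)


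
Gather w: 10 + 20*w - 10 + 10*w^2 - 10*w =10*w^2 + 10*w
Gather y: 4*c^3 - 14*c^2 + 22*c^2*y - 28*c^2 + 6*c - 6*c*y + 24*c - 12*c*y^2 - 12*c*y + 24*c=4*c^3 - 42*c^2 - 12*c*y^2 + 54*c + y*(22*c^2 - 18*c)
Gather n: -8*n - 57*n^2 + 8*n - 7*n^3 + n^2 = -7*n^3 - 56*n^2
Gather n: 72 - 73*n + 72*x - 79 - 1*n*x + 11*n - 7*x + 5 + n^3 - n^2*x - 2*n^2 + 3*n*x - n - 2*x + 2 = n^3 + n^2*(-x - 2) + n*(2*x - 63) + 63*x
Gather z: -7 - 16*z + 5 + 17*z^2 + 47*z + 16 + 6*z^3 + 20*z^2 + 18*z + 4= 6*z^3 + 37*z^2 + 49*z + 18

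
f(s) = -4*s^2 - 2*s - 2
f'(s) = -8*s - 2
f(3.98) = -73.32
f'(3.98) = -33.84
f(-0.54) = -2.09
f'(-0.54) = 2.32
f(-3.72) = -49.91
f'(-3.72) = 27.76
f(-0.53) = -2.06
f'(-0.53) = 2.24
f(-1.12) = -4.78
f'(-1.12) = 6.96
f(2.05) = -22.91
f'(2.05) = -18.40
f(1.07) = -8.72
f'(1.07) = -10.56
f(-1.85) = -11.99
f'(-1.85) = 12.80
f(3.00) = -44.00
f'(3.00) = -26.00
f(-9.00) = -308.00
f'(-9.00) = 70.00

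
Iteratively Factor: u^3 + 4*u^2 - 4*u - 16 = (u + 2)*(u^2 + 2*u - 8) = (u - 2)*(u + 2)*(u + 4)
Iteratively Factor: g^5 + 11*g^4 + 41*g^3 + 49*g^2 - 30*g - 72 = (g + 3)*(g^4 + 8*g^3 + 17*g^2 - 2*g - 24) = (g - 1)*(g + 3)*(g^3 + 9*g^2 + 26*g + 24) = (g - 1)*(g + 2)*(g + 3)*(g^2 + 7*g + 12) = (g - 1)*(g + 2)*(g + 3)^2*(g + 4)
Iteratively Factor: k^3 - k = (k - 1)*(k^2 + k) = k*(k - 1)*(k + 1)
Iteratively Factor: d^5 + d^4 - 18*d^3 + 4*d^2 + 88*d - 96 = (d + 3)*(d^4 - 2*d^3 - 12*d^2 + 40*d - 32) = (d - 2)*(d + 3)*(d^3 - 12*d + 16) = (d - 2)^2*(d + 3)*(d^2 + 2*d - 8) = (d - 2)^3*(d + 3)*(d + 4)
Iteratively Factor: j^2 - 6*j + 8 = (j - 2)*(j - 4)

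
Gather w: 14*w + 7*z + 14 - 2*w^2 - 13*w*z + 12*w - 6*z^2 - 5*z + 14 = -2*w^2 + w*(26 - 13*z) - 6*z^2 + 2*z + 28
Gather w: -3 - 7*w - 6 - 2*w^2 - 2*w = -2*w^2 - 9*w - 9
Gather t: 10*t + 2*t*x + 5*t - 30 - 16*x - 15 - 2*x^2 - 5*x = t*(2*x + 15) - 2*x^2 - 21*x - 45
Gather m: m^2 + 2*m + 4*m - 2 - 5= m^2 + 6*m - 7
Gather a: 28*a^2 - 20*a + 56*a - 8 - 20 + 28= 28*a^2 + 36*a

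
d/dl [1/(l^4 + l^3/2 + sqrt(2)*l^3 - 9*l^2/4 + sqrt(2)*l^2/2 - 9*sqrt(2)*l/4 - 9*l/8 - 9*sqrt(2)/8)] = 8*(-32*l^3 - 24*sqrt(2)*l^2 - 12*l^2 - 8*sqrt(2)*l + 36*l + 9 + 18*sqrt(2))/(8*l^4 + 4*l^3 + 8*sqrt(2)*l^3 - 18*l^2 + 4*sqrt(2)*l^2 - 18*sqrt(2)*l - 9*l - 9*sqrt(2))^2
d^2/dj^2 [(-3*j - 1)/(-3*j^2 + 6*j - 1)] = 6*((5 - 9*j)*(3*j^2 - 6*j + 1) + 12*(j - 1)^2*(3*j + 1))/(3*j^2 - 6*j + 1)^3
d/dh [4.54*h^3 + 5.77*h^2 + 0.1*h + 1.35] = 13.62*h^2 + 11.54*h + 0.1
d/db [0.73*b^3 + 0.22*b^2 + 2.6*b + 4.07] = 2.19*b^2 + 0.44*b + 2.6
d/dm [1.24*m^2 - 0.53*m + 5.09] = 2.48*m - 0.53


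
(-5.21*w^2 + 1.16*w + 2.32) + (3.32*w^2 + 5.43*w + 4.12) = -1.89*w^2 + 6.59*w + 6.44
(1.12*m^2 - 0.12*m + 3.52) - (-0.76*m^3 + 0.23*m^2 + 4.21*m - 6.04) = 0.76*m^3 + 0.89*m^2 - 4.33*m + 9.56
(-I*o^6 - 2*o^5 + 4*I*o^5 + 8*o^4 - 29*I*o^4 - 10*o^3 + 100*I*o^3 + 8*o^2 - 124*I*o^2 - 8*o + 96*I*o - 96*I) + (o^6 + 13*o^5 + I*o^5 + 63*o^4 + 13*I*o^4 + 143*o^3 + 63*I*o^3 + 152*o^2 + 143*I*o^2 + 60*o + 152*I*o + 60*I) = o^6 - I*o^6 + 11*o^5 + 5*I*o^5 + 71*o^4 - 16*I*o^4 + 133*o^3 + 163*I*o^3 + 160*o^2 + 19*I*o^2 + 52*o + 248*I*o - 36*I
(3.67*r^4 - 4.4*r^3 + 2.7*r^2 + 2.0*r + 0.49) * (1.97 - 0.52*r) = -1.9084*r^5 + 9.5179*r^4 - 10.072*r^3 + 4.279*r^2 + 3.6852*r + 0.9653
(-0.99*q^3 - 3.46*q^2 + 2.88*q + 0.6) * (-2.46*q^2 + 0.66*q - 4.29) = 2.4354*q^5 + 7.8582*q^4 - 5.1213*q^3 + 15.2682*q^2 - 11.9592*q - 2.574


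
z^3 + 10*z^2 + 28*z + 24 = (z + 2)^2*(z + 6)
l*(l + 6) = l^2 + 6*l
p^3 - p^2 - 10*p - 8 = (p - 4)*(p + 1)*(p + 2)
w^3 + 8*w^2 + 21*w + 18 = (w + 2)*(w + 3)^2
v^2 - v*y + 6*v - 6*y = (v + 6)*(v - y)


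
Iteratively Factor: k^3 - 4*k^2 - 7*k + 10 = (k - 1)*(k^2 - 3*k - 10) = (k - 1)*(k + 2)*(k - 5)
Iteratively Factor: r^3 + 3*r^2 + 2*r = (r + 1)*(r^2 + 2*r) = (r + 1)*(r + 2)*(r)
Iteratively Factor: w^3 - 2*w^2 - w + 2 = (w - 2)*(w^2 - 1) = (w - 2)*(w + 1)*(w - 1)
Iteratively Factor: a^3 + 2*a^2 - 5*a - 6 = (a + 3)*(a^2 - a - 2) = (a - 2)*(a + 3)*(a + 1)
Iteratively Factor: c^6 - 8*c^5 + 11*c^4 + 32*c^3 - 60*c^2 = (c)*(c^5 - 8*c^4 + 11*c^3 + 32*c^2 - 60*c) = c*(c - 2)*(c^4 - 6*c^3 - c^2 + 30*c) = c*(c - 3)*(c - 2)*(c^3 - 3*c^2 - 10*c) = c^2*(c - 3)*(c - 2)*(c^2 - 3*c - 10) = c^2*(c - 3)*(c - 2)*(c + 2)*(c - 5)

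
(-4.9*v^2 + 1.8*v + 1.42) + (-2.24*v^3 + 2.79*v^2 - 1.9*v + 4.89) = -2.24*v^3 - 2.11*v^2 - 0.0999999999999999*v + 6.31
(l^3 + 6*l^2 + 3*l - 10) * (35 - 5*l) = -5*l^4 + 5*l^3 + 195*l^2 + 155*l - 350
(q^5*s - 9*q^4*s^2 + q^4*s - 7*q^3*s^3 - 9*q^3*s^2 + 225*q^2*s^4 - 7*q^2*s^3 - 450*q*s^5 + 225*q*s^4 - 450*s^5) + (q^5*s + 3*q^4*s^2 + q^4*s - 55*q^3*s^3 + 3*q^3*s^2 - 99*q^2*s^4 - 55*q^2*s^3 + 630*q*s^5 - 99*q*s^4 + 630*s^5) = 2*q^5*s - 6*q^4*s^2 + 2*q^4*s - 62*q^3*s^3 - 6*q^3*s^2 + 126*q^2*s^4 - 62*q^2*s^3 + 180*q*s^5 + 126*q*s^4 + 180*s^5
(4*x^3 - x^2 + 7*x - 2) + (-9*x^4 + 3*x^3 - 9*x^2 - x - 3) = -9*x^4 + 7*x^3 - 10*x^2 + 6*x - 5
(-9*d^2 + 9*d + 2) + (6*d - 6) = -9*d^2 + 15*d - 4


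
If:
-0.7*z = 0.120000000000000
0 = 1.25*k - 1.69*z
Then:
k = -0.23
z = -0.17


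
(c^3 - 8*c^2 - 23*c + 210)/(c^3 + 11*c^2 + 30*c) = (c^2 - 13*c + 42)/(c*(c + 6))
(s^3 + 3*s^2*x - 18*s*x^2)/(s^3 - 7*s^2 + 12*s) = (s^2 + 3*s*x - 18*x^2)/(s^2 - 7*s + 12)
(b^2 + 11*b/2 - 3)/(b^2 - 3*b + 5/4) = 2*(b + 6)/(2*b - 5)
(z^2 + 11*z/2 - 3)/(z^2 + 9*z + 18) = (z - 1/2)/(z + 3)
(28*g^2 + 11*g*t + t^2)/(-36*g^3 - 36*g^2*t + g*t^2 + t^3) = (28*g^2 + 11*g*t + t^2)/(-36*g^3 - 36*g^2*t + g*t^2 + t^3)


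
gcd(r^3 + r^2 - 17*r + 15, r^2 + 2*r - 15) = r^2 + 2*r - 15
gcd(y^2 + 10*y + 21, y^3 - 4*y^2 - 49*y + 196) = y + 7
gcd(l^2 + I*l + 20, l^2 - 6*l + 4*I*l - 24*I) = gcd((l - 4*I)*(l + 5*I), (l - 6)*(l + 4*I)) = 1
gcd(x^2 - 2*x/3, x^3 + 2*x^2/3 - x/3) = x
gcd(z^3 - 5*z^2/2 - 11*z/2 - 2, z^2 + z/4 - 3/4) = z + 1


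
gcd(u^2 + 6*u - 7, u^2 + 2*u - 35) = u + 7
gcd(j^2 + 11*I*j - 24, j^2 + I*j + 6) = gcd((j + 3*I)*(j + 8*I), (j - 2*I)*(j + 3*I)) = j + 3*I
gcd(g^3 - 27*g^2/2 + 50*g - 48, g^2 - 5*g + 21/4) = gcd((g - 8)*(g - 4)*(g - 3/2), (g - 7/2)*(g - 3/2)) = g - 3/2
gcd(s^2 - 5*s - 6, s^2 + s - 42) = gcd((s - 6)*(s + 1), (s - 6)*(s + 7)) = s - 6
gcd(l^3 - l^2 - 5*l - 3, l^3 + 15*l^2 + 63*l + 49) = l + 1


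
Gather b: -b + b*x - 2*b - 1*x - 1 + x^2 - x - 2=b*(x - 3) + x^2 - 2*x - 3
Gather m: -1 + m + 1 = m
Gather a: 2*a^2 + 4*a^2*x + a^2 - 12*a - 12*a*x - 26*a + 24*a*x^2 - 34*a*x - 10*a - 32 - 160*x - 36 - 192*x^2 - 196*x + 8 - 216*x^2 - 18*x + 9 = a^2*(4*x + 3) + a*(24*x^2 - 46*x - 48) - 408*x^2 - 374*x - 51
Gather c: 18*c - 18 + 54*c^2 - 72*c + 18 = 54*c^2 - 54*c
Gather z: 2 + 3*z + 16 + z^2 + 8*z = z^2 + 11*z + 18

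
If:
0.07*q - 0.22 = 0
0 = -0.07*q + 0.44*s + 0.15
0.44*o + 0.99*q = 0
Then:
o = -7.07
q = 3.14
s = 0.16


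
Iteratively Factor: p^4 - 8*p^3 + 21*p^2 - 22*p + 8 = (p - 2)*(p^3 - 6*p^2 + 9*p - 4) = (p - 4)*(p - 2)*(p^2 - 2*p + 1) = (p - 4)*(p - 2)*(p - 1)*(p - 1)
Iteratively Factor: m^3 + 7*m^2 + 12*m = (m)*(m^2 + 7*m + 12) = m*(m + 3)*(m + 4)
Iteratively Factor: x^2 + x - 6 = (x + 3)*(x - 2)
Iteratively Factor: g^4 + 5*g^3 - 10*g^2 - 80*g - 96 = (g + 3)*(g^3 + 2*g^2 - 16*g - 32) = (g + 3)*(g + 4)*(g^2 - 2*g - 8) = (g - 4)*(g + 3)*(g + 4)*(g + 2)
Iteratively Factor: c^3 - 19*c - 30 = (c + 3)*(c^2 - 3*c - 10) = (c - 5)*(c + 3)*(c + 2)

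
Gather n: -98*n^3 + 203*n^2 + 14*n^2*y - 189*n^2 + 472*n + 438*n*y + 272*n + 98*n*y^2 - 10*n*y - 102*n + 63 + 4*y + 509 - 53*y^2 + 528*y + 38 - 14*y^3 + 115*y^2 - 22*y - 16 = -98*n^3 + n^2*(14*y + 14) + n*(98*y^2 + 428*y + 642) - 14*y^3 + 62*y^2 + 510*y + 594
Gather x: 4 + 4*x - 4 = 4*x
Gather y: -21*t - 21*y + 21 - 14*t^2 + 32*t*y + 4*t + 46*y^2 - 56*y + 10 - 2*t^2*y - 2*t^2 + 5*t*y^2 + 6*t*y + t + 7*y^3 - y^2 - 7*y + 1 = -16*t^2 - 16*t + 7*y^3 + y^2*(5*t + 45) + y*(-2*t^2 + 38*t - 84) + 32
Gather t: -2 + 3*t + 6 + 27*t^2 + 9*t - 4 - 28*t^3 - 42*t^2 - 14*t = -28*t^3 - 15*t^2 - 2*t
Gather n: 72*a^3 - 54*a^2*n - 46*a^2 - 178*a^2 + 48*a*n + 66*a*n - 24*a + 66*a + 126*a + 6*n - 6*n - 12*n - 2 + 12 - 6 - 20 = 72*a^3 - 224*a^2 + 168*a + n*(-54*a^2 + 114*a - 12) - 16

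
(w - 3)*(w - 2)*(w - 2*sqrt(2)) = w^3 - 5*w^2 - 2*sqrt(2)*w^2 + 6*w + 10*sqrt(2)*w - 12*sqrt(2)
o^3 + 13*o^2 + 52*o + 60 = (o + 2)*(o + 5)*(o + 6)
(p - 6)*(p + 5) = p^2 - p - 30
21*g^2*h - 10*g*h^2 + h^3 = h*(-7*g + h)*(-3*g + h)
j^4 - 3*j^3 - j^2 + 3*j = j*(j - 3)*(j - 1)*(j + 1)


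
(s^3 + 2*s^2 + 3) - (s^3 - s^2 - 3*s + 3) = 3*s^2 + 3*s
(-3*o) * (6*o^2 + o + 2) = -18*o^3 - 3*o^2 - 6*o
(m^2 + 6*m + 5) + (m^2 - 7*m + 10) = 2*m^2 - m + 15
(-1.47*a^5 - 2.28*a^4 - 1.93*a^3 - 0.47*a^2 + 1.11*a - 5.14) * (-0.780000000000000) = 1.1466*a^5 + 1.7784*a^4 + 1.5054*a^3 + 0.3666*a^2 - 0.8658*a + 4.0092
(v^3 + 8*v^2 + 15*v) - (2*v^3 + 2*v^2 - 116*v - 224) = -v^3 + 6*v^2 + 131*v + 224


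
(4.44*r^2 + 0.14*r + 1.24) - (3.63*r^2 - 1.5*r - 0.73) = 0.81*r^2 + 1.64*r + 1.97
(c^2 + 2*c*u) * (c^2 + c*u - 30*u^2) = c^4 + 3*c^3*u - 28*c^2*u^2 - 60*c*u^3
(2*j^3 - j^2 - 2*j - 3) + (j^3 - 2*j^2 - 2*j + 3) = 3*j^3 - 3*j^2 - 4*j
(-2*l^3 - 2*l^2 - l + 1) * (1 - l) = 2*l^4 - l^2 - 2*l + 1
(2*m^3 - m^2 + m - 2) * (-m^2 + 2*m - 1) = -2*m^5 + 5*m^4 - 5*m^3 + 5*m^2 - 5*m + 2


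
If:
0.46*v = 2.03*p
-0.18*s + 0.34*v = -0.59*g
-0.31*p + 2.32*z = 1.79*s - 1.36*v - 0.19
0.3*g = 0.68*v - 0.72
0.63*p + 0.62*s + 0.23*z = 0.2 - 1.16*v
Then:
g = -0.69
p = 0.17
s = -0.84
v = 0.75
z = -1.15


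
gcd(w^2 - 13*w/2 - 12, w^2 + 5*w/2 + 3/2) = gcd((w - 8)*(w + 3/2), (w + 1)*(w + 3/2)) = w + 3/2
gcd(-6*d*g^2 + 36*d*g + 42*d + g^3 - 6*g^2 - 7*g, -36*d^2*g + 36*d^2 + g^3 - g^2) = 6*d - g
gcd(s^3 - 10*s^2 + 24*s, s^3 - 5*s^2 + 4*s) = s^2 - 4*s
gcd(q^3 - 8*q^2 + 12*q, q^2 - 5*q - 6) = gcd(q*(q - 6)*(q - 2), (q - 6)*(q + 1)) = q - 6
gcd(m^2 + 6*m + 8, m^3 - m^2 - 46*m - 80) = m + 2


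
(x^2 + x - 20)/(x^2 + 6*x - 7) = (x^2 + x - 20)/(x^2 + 6*x - 7)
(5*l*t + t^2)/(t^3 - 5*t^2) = (5*l + t)/(t*(t - 5))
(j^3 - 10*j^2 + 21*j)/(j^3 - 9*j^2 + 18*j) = (j - 7)/(j - 6)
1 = 1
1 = 1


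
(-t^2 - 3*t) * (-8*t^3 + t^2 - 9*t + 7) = 8*t^5 + 23*t^4 + 6*t^3 + 20*t^2 - 21*t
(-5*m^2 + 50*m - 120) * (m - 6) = -5*m^3 + 80*m^2 - 420*m + 720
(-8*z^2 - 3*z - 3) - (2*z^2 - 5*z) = -10*z^2 + 2*z - 3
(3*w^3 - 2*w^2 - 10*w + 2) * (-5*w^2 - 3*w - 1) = -15*w^5 + w^4 + 53*w^3 + 22*w^2 + 4*w - 2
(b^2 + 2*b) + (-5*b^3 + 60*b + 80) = -5*b^3 + b^2 + 62*b + 80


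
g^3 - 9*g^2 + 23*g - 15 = (g - 5)*(g - 3)*(g - 1)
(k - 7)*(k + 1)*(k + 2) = k^3 - 4*k^2 - 19*k - 14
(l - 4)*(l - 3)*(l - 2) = l^3 - 9*l^2 + 26*l - 24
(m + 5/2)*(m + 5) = m^2 + 15*m/2 + 25/2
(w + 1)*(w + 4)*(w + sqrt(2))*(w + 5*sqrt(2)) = w^4 + 5*w^3 + 6*sqrt(2)*w^3 + 14*w^2 + 30*sqrt(2)*w^2 + 24*sqrt(2)*w + 50*w + 40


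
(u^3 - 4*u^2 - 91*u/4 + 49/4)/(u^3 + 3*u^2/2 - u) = (2*u^2 - 7*u - 49)/(2*u*(u + 2))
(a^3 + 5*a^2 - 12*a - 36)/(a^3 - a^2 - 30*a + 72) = (a + 2)/(a - 4)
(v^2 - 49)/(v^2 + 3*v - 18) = (v^2 - 49)/(v^2 + 3*v - 18)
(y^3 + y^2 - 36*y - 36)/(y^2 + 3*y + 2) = (y^2 - 36)/(y + 2)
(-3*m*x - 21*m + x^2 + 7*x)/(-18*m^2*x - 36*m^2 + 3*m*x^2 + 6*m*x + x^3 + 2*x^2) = (x + 7)/(6*m*x + 12*m + x^2 + 2*x)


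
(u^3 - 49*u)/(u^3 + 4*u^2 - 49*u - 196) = u/(u + 4)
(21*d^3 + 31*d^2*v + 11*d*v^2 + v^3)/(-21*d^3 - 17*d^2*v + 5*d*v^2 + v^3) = (3*d + v)/(-3*d + v)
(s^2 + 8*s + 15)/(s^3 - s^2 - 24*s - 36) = (s + 5)/(s^2 - 4*s - 12)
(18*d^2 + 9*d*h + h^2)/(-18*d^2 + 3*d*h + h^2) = (-3*d - h)/(3*d - h)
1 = 1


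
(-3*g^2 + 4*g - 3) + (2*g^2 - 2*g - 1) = -g^2 + 2*g - 4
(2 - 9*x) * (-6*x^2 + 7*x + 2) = 54*x^3 - 75*x^2 - 4*x + 4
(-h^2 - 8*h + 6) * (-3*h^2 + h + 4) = 3*h^4 + 23*h^3 - 30*h^2 - 26*h + 24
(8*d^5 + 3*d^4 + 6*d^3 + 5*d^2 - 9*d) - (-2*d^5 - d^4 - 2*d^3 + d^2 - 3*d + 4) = 10*d^5 + 4*d^4 + 8*d^3 + 4*d^2 - 6*d - 4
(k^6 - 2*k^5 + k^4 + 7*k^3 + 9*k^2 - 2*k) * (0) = 0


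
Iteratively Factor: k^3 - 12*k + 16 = (k - 2)*(k^2 + 2*k - 8) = (k - 2)*(k + 4)*(k - 2)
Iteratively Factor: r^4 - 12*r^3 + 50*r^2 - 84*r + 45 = (r - 3)*(r^3 - 9*r^2 + 23*r - 15) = (r - 3)^2*(r^2 - 6*r + 5) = (r - 3)^2*(r - 1)*(r - 5)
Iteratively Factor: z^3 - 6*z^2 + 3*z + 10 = (z - 2)*(z^2 - 4*z - 5) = (z - 5)*(z - 2)*(z + 1)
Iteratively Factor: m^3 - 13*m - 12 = (m - 4)*(m^2 + 4*m + 3) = (m - 4)*(m + 3)*(m + 1)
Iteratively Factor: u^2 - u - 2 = (u + 1)*(u - 2)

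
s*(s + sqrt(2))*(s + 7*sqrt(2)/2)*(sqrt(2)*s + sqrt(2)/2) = sqrt(2)*s^4 + sqrt(2)*s^3/2 + 9*s^3 + 9*s^2/2 + 7*sqrt(2)*s^2 + 7*sqrt(2)*s/2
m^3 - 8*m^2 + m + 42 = (m - 7)*(m - 3)*(m + 2)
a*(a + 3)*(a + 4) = a^3 + 7*a^2 + 12*a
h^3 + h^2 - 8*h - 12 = (h - 3)*(h + 2)^2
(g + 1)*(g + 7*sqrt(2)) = g^2 + g + 7*sqrt(2)*g + 7*sqrt(2)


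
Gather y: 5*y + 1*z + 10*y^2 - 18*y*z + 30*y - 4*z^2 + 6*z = 10*y^2 + y*(35 - 18*z) - 4*z^2 + 7*z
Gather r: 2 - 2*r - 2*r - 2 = -4*r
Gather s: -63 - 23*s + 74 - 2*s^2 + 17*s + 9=-2*s^2 - 6*s + 20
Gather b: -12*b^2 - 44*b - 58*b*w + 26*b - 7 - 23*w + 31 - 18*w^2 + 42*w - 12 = -12*b^2 + b*(-58*w - 18) - 18*w^2 + 19*w + 12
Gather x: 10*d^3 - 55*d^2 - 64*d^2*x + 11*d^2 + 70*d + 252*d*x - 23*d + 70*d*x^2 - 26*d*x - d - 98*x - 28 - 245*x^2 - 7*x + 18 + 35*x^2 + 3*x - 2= 10*d^3 - 44*d^2 + 46*d + x^2*(70*d - 210) + x*(-64*d^2 + 226*d - 102) - 12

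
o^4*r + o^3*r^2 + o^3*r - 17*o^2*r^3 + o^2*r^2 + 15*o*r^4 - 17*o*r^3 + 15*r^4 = (o - 3*r)*(o - r)*(o + 5*r)*(o*r + r)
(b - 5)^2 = b^2 - 10*b + 25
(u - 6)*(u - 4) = u^2 - 10*u + 24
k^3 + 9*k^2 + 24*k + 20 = (k + 2)^2*(k + 5)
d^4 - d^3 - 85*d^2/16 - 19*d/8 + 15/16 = (d - 3)*(d - 1/4)*(d + 1)*(d + 5/4)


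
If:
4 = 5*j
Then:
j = 4/5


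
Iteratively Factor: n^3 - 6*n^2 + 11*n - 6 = (n - 2)*(n^2 - 4*n + 3) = (n - 2)*(n - 1)*(n - 3)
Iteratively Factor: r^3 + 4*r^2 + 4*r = (r)*(r^2 + 4*r + 4) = r*(r + 2)*(r + 2)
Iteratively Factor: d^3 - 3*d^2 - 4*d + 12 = (d - 2)*(d^2 - d - 6) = (d - 3)*(d - 2)*(d + 2)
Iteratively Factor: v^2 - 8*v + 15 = (v - 3)*(v - 5)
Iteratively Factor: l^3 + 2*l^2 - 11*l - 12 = (l - 3)*(l^2 + 5*l + 4) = (l - 3)*(l + 4)*(l + 1)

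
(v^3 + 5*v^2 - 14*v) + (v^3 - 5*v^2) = 2*v^3 - 14*v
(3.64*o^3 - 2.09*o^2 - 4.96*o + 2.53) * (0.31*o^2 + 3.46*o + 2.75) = 1.1284*o^5 + 11.9465*o^4 + 1.241*o^3 - 22.1248*o^2 - 4.8862*o + 6.9575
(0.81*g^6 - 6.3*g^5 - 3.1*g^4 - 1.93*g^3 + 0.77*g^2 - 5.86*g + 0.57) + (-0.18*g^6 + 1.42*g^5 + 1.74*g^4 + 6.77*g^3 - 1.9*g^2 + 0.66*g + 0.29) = 0.63*g^6 - 4.88*g^5 - 1.36*g^4 + 4.84*g^3 - 1.13*g^2 - 5.2*g + 0.86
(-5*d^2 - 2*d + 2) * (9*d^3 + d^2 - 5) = -45*d^5 - 23*d^4 + 16*d^3 + 27*d^2 + 10*d - 10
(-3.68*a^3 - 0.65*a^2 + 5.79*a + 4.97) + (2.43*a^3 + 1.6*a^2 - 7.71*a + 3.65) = -1.25*a^3 + 0.95*a^2 - 1.92*a + 8.62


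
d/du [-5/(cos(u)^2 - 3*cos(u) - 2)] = 5*(3 - 2*cos(u))*sin(u)/(sin(u)^2 + 3*cos(u) + 1)^2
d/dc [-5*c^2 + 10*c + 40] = 10 - 10*c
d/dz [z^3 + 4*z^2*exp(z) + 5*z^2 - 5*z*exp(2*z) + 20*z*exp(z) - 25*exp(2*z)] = 4*z^2*exp(z) + 3*z^2 - 10*z*exp(2*z) + 28*z*exp(z) + 10*z - 55*exp(2*z) + 20*exp(z)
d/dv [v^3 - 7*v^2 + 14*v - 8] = 3*v^2 - 14*v + 14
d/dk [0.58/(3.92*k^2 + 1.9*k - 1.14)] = (-4.5472*k - 1.102)/(3.92*k^2 + 1.9*k - 1.14)^2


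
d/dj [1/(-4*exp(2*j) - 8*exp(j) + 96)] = (exp(j) + 1)*exp(j)/(2*(exp(2*j) + 2*exp(j) - 24)^2)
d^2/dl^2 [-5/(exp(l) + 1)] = 5*(1 - exp(l))*exp(l)/(exp(l) + 1)^3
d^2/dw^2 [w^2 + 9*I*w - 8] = 2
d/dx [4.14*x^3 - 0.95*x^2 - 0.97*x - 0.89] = 12.42*x^2 - 1.9*x - 0.97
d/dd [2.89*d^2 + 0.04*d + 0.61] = 5.78*d + 0.04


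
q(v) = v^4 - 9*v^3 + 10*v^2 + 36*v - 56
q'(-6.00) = -1920.00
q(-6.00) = 3328.00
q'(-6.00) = -1920.00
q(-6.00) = 3328.00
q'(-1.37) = -52.36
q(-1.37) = -59.89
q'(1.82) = 7.08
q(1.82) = -0.64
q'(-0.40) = 23.42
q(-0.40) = -68.20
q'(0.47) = 39.85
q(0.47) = -37.76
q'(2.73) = -29.24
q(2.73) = -10.76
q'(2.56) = -22.64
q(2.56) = -6.35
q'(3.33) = -49.10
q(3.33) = -34.60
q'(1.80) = 7.85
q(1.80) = -0.79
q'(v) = 4*v^3 - 27*v^2 + 20*v + 36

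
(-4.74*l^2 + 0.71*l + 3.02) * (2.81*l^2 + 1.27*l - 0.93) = -13.3194*l^4 - 4.0247*l^3 + 13.7961*l^2 + 3.1751*l - 2.8086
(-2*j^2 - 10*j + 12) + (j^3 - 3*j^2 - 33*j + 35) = j^3 - 5*j^2 - 43*j + 47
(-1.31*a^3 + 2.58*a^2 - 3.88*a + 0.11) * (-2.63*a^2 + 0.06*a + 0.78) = 3.4453*a^5 - 6.864*a^4 + 9.3374*a^3 + 1.4903*a^2 - 3.0198*a + 0.0858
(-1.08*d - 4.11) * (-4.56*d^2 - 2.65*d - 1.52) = 4.9248*d^3 + 21.6036*d^2 + 12.5331*d + 6.2472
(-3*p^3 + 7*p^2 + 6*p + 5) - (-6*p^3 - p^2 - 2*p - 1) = 3*p^3 + 8*p^2 + 8*p + 6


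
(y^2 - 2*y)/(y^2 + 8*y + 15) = y*(y - 2)/(y^2 + 8*y + 15)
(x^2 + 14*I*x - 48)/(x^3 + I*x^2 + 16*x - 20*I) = (x^2 + 14*I*x - 48)/(x^3 + I*x^2 + 16*x - 20*I)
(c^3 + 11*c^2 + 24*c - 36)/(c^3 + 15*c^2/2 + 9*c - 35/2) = 2*(c^2 + 12*c + 36)/(2*c^2 + 17*c + 35)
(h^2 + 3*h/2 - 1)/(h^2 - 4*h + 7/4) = 2*(h + 2)/(2*h - 7)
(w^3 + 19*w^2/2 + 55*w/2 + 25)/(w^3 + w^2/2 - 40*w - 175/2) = (w + 2)/(w - 7)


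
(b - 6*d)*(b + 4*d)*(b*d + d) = b^3*d - 2*b^2*d^2 + b^2*d - 24*b*d^3 - 2*b*d^2 - 24*d^3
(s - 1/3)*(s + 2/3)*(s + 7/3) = s^3 + 8*s^2/3 + 5*s/9 - 14/27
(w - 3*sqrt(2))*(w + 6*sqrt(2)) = w^2 + 3*sqrt(2)*w - 36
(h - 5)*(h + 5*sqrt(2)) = h^2 - 5*h + 5*sqrt(2)*h - 25*sqrt(2)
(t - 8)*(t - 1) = t^2 - 9*t + 8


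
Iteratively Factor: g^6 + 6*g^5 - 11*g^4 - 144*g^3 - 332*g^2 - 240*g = (g - 5)*(g^5 + 11*g^4 + 44*g^3 + 76*g^2 + 48*g) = (g - 5)*(g + 2)*(g^4 + 9*g^3 + 26*g^2 + 24*g) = g*(g - 5)*(g + 2)*(g^3 + 9*g^2 + 26*g + 24) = g*(g - 5)*(g + 2)*(g + 4)*(g^2 + 5*g + 6) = g*(g - 5)*(g + 2)*(g + 3)*(g + 4)*(g + 2)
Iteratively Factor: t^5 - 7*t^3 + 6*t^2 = (t)*(t^4 - 7*t^2 + 6*t) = t^2*(t^3 - 7*t + 6) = t^2*(t - 1)*(t^2 + t - 6) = t^2*(t - 1)*(t + 3)*(t - 2)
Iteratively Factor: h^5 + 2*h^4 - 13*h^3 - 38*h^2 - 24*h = (h + 3)*(h^4 - h^3 - 10*h^2 - 8*h) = (h + 2)*(h + 3)*(h^3 - 3*h^2 - 4*h) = (h + 1)*(h + 2)*(h + 3)*(h^2 - 4*h) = h*(h + 1)*(h + 2)*(h + 3)*(h - 4)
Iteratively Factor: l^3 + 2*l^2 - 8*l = (l)*(l^2 + 2*l - 8) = l*(l - 2)*(l + 4)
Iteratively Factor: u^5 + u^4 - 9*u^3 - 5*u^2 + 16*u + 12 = (u + 3)*(u^4 - 2*u^3 - 3*u^2 + 4*u + 4) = (u - 2)*(u + 3)*(u^3 - 3*u - 2) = (u - 2)*(u + 1)*(u + 3)*(u^2 - u - 2) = (u - 2)*(u + 1)^2*(u + 3)*(u - 2)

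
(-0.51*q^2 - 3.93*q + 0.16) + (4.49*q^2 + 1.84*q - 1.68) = 3.98*q^2 - 2.09*q - 1.52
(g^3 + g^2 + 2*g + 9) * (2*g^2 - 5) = 2*g^5 + 2*g^4 - g^3 + 13*g^2 - 10*g - 45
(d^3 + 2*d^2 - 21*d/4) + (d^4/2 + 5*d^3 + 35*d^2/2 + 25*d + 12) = d^4/2 + 6*d^3 + 39*d^2/2 + 79*d/4 + 12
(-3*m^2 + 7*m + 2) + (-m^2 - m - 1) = -4*m^2 + 6*m + 1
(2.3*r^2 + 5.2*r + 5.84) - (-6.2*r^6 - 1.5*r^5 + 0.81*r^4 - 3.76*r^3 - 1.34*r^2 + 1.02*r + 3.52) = 6.2*r^6 + 1.5*r^5 - 0.81*r^4 + 3.76*r^3 + 3.64*r^2 + 4.18*r + 2.32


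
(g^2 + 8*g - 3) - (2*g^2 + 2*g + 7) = -g^2 + 6*g - 10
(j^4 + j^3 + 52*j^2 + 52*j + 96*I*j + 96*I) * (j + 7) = j^5 + 8*j^4 + 59*j^3 + 416*j^2 + 96*I*j^2 + 364*j + 768*I*j + 672*I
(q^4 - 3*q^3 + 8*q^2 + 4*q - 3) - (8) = q^4 - 3*q^3 + 8*q^2 + 4*q - 11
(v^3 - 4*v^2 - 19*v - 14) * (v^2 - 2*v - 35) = v^5 - 6*v^4 - 46*v^3 + 164*v^2 + 693*v + 490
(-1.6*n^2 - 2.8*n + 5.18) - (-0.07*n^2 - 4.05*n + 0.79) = -1.53*n^2 + 1.25*n + 4.39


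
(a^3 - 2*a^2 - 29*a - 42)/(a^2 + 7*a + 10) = (a^2 - 4*a - 21)/(a + 5)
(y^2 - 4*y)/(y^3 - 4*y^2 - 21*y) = (4 - y)/(-y^2 + 4*y + 21)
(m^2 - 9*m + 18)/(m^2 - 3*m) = (m - 6)/m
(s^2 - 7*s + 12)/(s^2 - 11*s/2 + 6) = 2*(s - 3)/(2*s - 3)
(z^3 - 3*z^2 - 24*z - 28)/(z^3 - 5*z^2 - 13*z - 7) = (z^2 + 4*z + 4)/(z^2 + 2*z + 1)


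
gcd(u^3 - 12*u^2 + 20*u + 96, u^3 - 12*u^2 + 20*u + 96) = u^3 - 12*u^2 + 20*u + 96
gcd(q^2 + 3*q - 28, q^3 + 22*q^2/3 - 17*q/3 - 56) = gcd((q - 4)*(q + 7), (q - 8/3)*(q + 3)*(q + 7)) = q + 7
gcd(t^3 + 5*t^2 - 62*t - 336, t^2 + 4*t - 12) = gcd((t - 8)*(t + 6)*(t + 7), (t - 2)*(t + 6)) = t + 6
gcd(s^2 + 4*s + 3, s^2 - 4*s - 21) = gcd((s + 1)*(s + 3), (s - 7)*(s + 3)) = s + 3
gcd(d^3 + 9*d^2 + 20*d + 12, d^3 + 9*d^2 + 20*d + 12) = d^3 + 9*d^2 + 20*d + 12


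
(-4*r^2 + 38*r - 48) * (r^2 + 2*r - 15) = -4*r^4 + 30*r^3 + 88*r^2 - 666*r + 720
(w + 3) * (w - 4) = w^2 - w - 12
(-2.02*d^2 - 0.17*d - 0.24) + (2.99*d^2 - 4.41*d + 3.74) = 0.97*d^2 - 4.58*d + 3.5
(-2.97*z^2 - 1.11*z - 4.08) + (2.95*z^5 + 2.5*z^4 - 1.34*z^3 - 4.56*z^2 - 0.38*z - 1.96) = 2.95*z^5 + 2.5*z^4 - 1.34*z^3 - 7.53*z^2 - 1.49*z - 6.04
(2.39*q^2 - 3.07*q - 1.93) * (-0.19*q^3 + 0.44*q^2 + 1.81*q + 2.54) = -0.4541*q^5 + 1.6349*q^4 + 3.3418*q^3 - 0.335299999999999*q^2 - 11.2911*q - 4.9022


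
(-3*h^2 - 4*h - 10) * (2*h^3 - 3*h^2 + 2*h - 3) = -6*h^5 + h^4 - 14*h^3 + 31*h^2 - 8*h + 30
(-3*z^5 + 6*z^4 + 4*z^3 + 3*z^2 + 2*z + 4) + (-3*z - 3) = -3*z^5 + 6*z^4 + 4*z^3 + 3*z^2 - z + 1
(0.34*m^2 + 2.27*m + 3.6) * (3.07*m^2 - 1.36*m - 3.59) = 1.0438*m^4 + 6.5065*m^3 + 6.7442*m^2 - 13.0453*m - 12.924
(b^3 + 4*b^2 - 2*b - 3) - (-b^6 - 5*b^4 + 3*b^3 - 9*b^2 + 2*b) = b^6 + 5*b^4 - 2*b^3 + 13*b^2 - 4*b - 3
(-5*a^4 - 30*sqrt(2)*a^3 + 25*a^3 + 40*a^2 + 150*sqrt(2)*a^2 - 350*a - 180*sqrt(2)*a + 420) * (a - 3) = -5*a^5 - 30*sqrt(2)*a^4 + 40*a^4 - 35*a^3 + 240*sqrt(2)*a^3 - 630*sqrt(2)*a^2 - 470*a^2 + 540*sqrt(2)*a + 1470*a - 1260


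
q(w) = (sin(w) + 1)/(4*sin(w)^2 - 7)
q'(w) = -8*(sin(w) + 1)*sin(w)*cos(w)/(4*sin(w)^2 - 7)^2 + cos(w)/(4*sin(w)^2 - 7) = (-8*sin(w) + 2*cos(2*w) - 9)*cos(w)/(4*sin(w)^2 - 7)^2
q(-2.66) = -0.09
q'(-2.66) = 0.10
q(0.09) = -0.16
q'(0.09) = -0.16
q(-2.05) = -0.03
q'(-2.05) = 0.09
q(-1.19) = -0.02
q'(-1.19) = -0.09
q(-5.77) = -0.25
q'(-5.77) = -0.28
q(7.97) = -0.65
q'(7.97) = 0.23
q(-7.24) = -0.04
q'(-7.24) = -0.10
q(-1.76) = -0.01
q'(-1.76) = 0.06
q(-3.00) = -0.12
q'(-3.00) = 0.12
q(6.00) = -0.11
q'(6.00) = -0.11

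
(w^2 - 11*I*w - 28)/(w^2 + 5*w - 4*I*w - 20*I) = (w - 7*I)/(w + 5)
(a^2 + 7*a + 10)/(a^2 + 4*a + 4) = (a + 5)/(a + 2)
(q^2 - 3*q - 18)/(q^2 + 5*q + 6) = (q - 6)/(q + 2)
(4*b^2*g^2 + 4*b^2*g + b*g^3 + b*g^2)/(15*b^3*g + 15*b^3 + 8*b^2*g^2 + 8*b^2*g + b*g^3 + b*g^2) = g*(4*b + g)/(15*b^2 + 8*b*g + g^2)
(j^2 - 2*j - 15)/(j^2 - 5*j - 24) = (j - 5)/(j - 8)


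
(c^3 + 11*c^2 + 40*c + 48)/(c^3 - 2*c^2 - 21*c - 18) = (c^2 + 8*c + 16)/(c^2 - 5*c - 6)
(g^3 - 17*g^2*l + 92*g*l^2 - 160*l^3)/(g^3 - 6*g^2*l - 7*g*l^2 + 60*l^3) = (g - 8*l)/(g + 3*l)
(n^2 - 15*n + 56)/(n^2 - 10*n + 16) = (n - 7)/(n - 2)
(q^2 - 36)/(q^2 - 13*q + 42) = (q + 6)/(q - 7)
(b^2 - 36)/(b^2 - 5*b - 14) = (36 - b^2)/(-b^2 + 5*b + 14)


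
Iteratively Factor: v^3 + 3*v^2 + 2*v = (v + 1)*(v^2 + 2*v) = (v + 1)*(v + 2)*(v)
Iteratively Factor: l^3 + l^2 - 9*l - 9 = (l - 3)*(l^2 + 4*l + 3) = (l - 3)*(l + 3)*(l + 1)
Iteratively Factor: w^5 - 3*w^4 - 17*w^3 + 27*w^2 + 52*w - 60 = (w - 2)*(w^4 - w^3 - 19*w^2 - 11*w + 30) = (w - 2)*(w - 1)*(w^3 - 19*w - 30) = (w - 2)*(w - 1)*(w + 2)*(w^2 - 2*w - 15) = (w - 5)*(w - 2)*(w - 1)*(w + 2)*(w + 3)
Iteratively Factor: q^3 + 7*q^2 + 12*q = (q + 4)*(q^2 + 3*q) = (q + 3)*(q + 4)*(q)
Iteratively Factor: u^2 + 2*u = (u + 2)*(u)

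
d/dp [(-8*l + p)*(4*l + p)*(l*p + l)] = l*(-32*l^2 - 8*l*p - 4*l + 3*p^2 + 2*p)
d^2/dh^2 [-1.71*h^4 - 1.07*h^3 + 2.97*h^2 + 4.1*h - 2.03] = -20.52*h^2 - 6.42*h + 5.94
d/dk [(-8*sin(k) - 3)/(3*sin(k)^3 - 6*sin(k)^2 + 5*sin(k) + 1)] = (-21*sin(k)^2 - 12*sin(3*k) + 7)*cos(k)/(3*sin(k)^3 - 6*sin(k)^2 + 5*sin(k) + 1)^2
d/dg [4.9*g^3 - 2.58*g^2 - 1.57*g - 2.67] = 14.7*g^2 - 5.16*g - 1.57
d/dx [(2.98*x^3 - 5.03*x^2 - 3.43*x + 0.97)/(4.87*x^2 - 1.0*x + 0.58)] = (14.5126*x^4 - 5.96*x^3 + 26.9193*x^2 - 15.2826*x - 1.0194)/(23.7169*x^4 - 9.74*x^3 + 6.6492*x^2 - 1.16*x + 0.3364)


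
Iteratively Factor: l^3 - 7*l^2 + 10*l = (l - 2)*(l^2 - 5*l) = (l - 5)*(l - 2)*(l)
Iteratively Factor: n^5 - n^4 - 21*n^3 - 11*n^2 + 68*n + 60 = (n + 1)*(n^4 - 2*n^3 - 19*n^2 + 8*n + 60) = (n + 1)*(n + 3)*(n^3 - 5*n^2 - 4*n + 20) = (n - 5)*(n + 1)*(n + 3)*(n^2 - 4) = (n - 5)*(n + 1)*(n + 2)*(n + 3)*(n - 2)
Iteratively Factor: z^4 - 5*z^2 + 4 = (z + 1)*(z^3 - z^2 - 4*z + 4) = (z - 2)*(z + 1)*(z^2 + z - 2) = (z - 2)*(z - 1)*(z + 1)*(z + 2)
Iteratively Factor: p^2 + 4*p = (p)*(p + 4)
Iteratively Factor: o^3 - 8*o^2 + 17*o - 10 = (o - 2)*(o^2 - 6*o + 5) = (o - 5)*(o - 2)*(o - 1)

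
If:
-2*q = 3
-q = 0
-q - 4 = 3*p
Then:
No Solution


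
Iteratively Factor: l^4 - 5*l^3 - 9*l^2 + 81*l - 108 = (l - 3)*(l^3 - 2*l^2 - 15*l + 36) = (l - 3)^2*(l^2 + l - 12) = (l - 3)^3*(l + 4)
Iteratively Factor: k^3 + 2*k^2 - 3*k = (k - 1)*(k^2 + 3*k) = (k - 1)*(k + 3)*(k)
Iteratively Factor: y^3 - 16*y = (y + 4)*(y^2 - 4*y) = (y - 4)*(y + 4)*(y)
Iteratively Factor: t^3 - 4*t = (t + 2)*(t^2 - 2*t) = (t - 2)*(t + 2)*(t)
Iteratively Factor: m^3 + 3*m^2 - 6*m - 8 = (m + 1)*(m^2 + 2*m - 8) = (m - 2)*(m + 1)*(m + 4)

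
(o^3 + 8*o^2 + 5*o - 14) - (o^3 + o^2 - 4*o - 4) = 7*o^2 + 9*o - 10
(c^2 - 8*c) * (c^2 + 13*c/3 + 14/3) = c^4 - 11*c^3/3 - 30*c^2 - 112*c/3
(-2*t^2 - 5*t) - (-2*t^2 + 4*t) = -9*t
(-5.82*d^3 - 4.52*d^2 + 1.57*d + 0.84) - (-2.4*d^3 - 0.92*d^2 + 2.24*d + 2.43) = -3.42*d^3 - 3.6*d^2 - 0.67*d - 1.59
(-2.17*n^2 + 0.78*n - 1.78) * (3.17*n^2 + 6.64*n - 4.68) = -6.8789*n^4 - 11.9362*n^3 + 9.6922*n^2 - 15.4696*n + 8.3304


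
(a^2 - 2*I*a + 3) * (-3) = -3*a^2 + 6*I*a - 9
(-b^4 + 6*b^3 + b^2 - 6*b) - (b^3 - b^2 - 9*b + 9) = -b^4 + 5*b^3 + 2*b^2 + 3*b - 9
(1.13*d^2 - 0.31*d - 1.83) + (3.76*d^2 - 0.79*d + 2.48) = 4.89*d^2 - 1.1*d + 0.65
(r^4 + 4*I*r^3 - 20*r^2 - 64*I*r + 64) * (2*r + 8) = 2*r^5 + 8*r^4 + 8*I*r^4 - 40*r^3 + 32*I*r^3 - 160*r^2 - 128*I*r^2 + 128*r - 512*I*r + 512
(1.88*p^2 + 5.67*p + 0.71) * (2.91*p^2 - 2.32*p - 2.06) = 5.4708*p^4 + 12.1381*p^3 - 14.9611*p^2 - 13.3274*p - 1.4626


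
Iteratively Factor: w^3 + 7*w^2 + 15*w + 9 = (w + 3)*(w^2 + 4*w + 3) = (w + 3)^2*(w + 1)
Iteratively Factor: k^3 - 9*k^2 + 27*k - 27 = (k - 3)*(k^2 - 6*k + 9) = (k - 3)^2*(k - 3)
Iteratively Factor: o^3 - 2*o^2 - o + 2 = (o + 1)*(o^2 - 3*o + 2) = (o - 2)*(o + 1)*(o - 1)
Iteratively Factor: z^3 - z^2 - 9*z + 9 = (z - 3)*(z^2 + 2*z - 3) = (z - 3)*(z + 3)*(z - 1)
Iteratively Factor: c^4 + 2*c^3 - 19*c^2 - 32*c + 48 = (c + 4)*(c^3 - 2*c^2 - 11*c + 12) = (c - 1)*(c + 4)*(c^2 - c - 12) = (c - 4)*(c - 1)*(c + 4)*(c + 3)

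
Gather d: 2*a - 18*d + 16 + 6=2*a - 18*d + 22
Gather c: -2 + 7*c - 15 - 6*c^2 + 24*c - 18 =-6*c^2 + 31*c - 35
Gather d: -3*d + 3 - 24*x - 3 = -3*d - 24*x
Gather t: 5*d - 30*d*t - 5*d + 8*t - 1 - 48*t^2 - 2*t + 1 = -48*t^2 + t*(6 - 30*d)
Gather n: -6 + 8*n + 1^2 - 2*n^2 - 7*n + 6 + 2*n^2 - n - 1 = 0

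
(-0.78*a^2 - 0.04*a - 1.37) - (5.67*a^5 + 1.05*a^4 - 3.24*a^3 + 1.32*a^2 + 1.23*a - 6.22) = -5.67*a^5 - 1.05*a^4 + 3.24*a^3 - 2.1*a^2 - 1.27*a + 4.85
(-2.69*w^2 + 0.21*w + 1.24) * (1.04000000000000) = -2.7976*w^2 + 0.2184*w + 1.2896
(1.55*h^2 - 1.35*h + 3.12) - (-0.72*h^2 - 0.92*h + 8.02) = 2.27*h^2 - 0.43*h - 4.9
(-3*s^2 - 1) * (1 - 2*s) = 6*s^3 - 3*s^2 + 2*s - 1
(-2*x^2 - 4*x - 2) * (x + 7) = -2*x^3 - 18*x^2 - 30*x - 14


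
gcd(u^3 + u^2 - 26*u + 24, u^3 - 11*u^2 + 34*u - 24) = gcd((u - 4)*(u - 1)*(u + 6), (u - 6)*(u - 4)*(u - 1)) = u^2 - 5*u + 4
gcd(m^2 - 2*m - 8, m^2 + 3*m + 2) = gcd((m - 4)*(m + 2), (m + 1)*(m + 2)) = m + 2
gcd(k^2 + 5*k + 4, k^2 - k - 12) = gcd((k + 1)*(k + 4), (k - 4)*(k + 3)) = 1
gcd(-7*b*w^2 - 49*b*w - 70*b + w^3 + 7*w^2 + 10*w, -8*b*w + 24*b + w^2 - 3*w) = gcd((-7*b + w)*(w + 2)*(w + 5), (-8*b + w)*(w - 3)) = 1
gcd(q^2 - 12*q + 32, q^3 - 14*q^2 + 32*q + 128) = q - 8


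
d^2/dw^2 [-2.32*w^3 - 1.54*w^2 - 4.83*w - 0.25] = -13.92*w - 3.08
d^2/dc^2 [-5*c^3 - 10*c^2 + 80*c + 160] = -30*c - 20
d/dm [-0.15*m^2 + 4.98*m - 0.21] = 4.98 - 0.3*m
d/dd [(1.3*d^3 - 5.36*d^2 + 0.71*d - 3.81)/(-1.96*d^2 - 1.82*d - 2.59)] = (-2.548*d^4 - 4.732*d^3 + 1.0458*d^2 + 12.8296*d - 8.7731)/(3.8416*d^4 + 7.1344*d^3 + 13.4652*d^2 + 9.4276*d + 6.7081)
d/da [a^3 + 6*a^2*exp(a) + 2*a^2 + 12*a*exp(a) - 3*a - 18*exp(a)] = 6*a^2*exp(a) + 3*a^2 + 24*a*exp(a) + 4*a - 6*exp(a) - 3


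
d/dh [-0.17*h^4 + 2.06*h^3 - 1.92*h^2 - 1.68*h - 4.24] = -0.68*h^3 + 6.18*h^2 - 3.84*h - 1.68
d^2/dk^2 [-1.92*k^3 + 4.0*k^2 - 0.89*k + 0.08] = 8.0 - 11.52*k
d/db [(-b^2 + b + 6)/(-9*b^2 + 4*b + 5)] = (5*b^2 + 98*b - 19)/(81*b^4 - 72*b^3 - 74*b^2 + 40*b + 25)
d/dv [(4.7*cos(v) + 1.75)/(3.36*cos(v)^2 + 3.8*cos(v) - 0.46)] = (15.792*cos(v)^2 + 11.76*cos(v) + 8.812)*sin(v)/(11.2896*cos(v)^4 + 25.536*cos(v)^3 + 11.3488*cos(v)^2 - 3.496*cos(v) + 0.2116)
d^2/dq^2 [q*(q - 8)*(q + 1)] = 6*q - 14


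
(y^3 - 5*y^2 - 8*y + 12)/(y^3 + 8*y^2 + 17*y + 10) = (y^2 - 7*y + 6)/(y^2 + 6*y + 5)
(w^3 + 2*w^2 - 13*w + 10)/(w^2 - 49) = (w^3 + 2*w^2 - 13*w + 10)/(w^2 - 49)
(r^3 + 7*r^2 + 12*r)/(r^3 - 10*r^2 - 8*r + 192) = r*(r + 3)/(r^2 - 14*r + 48)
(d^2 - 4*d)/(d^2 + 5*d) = (d - 4)/(d + 5)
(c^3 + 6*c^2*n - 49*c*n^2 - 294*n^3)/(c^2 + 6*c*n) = c - 49*n^2/c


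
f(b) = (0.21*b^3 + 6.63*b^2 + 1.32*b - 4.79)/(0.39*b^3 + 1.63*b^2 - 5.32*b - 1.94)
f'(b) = (-1.17*b^2 - 3.26*b + 5.32)*(0.21*b^3 + 6.63*b^2 + 1.32*b - 4.79)/(0.39*b^3 + 1.63*b^2 - 5.32*b - 1.94)^2 + (0.63*b^2 + 13.26*b + 1.32)/(0.39*b^3 + 1.63*b^2 - 5.32*b - 1.94)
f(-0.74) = -0.81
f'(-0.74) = -5.09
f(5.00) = 3.18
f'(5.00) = -0.73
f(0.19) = 1.49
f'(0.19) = -3.74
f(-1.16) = 0.39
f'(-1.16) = -1.77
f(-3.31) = 2.88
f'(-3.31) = -1.35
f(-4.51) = 5.40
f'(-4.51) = -3.40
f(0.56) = 0.45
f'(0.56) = -2.38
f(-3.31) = 2.88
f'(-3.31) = -1.35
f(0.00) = 2.47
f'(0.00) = -7.45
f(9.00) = 1.90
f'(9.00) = -0.15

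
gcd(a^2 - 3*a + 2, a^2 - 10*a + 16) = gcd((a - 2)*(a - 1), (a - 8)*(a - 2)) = a - 2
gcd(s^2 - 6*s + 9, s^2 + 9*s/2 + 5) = 1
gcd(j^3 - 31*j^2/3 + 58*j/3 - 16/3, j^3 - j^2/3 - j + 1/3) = j - 1/3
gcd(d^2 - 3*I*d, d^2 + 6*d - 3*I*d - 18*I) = d - 3*I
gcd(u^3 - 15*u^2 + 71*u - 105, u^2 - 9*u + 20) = u - 5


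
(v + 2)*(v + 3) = v^2 + 5*v + 6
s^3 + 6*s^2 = s^2*(s + 6)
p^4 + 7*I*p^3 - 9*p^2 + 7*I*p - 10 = (p - I)*(p + I)*(p + 2*I)*(p + 5*I)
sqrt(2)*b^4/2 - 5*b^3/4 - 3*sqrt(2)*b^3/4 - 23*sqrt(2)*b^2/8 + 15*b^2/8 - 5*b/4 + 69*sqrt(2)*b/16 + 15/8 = (b/2 + sqrt(2)/2)*(b - 3/2)*(b - 5*sqrt(2)/2)*(sqrt(2)*b + 1/2)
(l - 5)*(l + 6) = l^2 + l - 30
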